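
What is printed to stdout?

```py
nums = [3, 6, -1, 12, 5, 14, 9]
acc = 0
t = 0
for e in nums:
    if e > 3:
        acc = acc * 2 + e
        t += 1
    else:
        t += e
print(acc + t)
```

e=3: not >3; t=3
e=6: >3, acc = 0*2+6 = 6; t=4
e=-1: not >3; t=3
e=12: >3, acc = 6*2+12 = 24; t=4
e=5: >3, acc = 24*2+5 = 53; t=5
e=14: >3, acc = 53*2+14 = 120; t=6
e=9: >3, acc = 120*2+9 = 249; t=7
acc+t = 249+7 = 256

256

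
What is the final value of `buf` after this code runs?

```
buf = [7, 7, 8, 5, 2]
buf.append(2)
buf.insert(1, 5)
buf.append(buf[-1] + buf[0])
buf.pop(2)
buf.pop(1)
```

[7, 8, 5, 2, 2, 9]

append 2 → [7, 7, 8, 5, 2, 2]
insert 5 at 1 → [7, 5, 7, 8, 5, 2, 2]
append buf[-1]+buf[0] = 2+7 = 9 → [7, 5, 7, 8, 5, 2, 2, 9]
pop(2) removes 7 → [7, 5, 8, 5, 2, 2, 9]
pop(1) removes 5 → [7, 8, 5, 2, 2, 9]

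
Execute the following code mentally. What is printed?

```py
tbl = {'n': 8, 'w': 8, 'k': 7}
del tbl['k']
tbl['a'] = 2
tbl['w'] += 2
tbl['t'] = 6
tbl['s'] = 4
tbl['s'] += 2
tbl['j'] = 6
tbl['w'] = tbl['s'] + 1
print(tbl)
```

{'n': 8, 'w': 7, 'a': 2, 't': 6, 's': 6, 'j': 6}

del 'k' → {'n': 8, 'w': 8}
tbl['a'] = 2 → {'n': 8, 'w': 8, 'a': 2}
tbl['w'] = 8+2 = 10 → {'n': 8, 'w': 10, 'a': 2}
tbl['t'] = 6 → {'n': 8, 'w': 10, 'a': 2, 't': 6}
tbl['s'] = 4 → {'n': 8, 'w': 10, 'a': 2, 't': 6, 's': 4}
tbl['s'] = 4+2 = 6 → {'n': 8, 'w': 10, 'a': 2, 't': 6, 's': 6}
tbl['j'] = 6 → {'n': 8, 'w': 10, 'a': 2, 't': 6, 's': 6, 'j': 6}
tbl['w'] = tbl['s']+1 = 7 → {'n': 8, 'w': 7, 'a': 2, 't': 6, 's': 6, 'j': 6}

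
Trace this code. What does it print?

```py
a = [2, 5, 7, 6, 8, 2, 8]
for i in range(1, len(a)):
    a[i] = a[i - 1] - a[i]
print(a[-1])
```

-34

i=1: a[1] = 2-5 = -3 → [2, -3, 7, 6, 8, 2, 8]
i=2: a[2] = (-3)-7 = -10 → [2, -3, -10, 6, 8, 2, 8]
i=3: a[3] = (-10)-6 = -16 → [2, -3, -10, -16, 8, 2, 8]
i=4: a[4] = (-16)-8 = -24 → [2, -3, -10, -16, -24, 2, 8]
i=5: a[5] = (-24)-2 = -26 → [2, -3, -10, -16, -24, -26, 8]
i=6: a[6] = (-26)-8 = -34 → [2, -3, -10, -16, -24, -26, -34]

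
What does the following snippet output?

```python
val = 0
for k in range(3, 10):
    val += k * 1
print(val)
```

42

k=3: val = 0+3*1 = 3
k=4: val = 3+4*1 = 7
k=5: val = 7+5*1 = 12
k=6: val = 12+6*1 = 18
k=7: val = 18+7*1 = 25
k=8: val = 25+8*1 = 33
k=9: val = 33+9*1 = 42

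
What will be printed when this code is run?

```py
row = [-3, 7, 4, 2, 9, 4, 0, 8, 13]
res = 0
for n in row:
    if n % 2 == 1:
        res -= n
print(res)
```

n=-3: odd, res = 0-(-3) = 3
n=7: odd, res = 3-7 = -4
n=4: not odd
n=2: not odd
n=9: odd, res = (-4)-9 = -13
n=4: not odd
n=0: not odd
n=8: not odd
n=13: odd, res = (-13)-13 = -26

-26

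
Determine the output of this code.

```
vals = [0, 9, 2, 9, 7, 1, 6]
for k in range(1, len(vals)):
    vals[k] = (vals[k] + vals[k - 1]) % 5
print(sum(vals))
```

k=1: vals[1] = (9+0)%5 = 4 → [0, 4, 2, 9, 7, 1, 6]
k=2: vals[2] = (2+4)%5 = 1 → [0, 4, 1, 9, 7, 1, 6]
k=3: vals[3] = (9+1)%5 = 0 → [0, 4, 1, 0, 7, 1, 6]
k=4: vals[4] = (7+0)%5 = 2 → [0, 4, 1, 0, 2, 1, 6]
k=5: vals[5] = (1+2)%5 = 3 → [0, 4, 1, 0, 2, 3, 6]
k=6: vals[6] = (6+3)%5 = 4 → [0, 4, 1, 0, 2, 3, 4]
sum = 14

14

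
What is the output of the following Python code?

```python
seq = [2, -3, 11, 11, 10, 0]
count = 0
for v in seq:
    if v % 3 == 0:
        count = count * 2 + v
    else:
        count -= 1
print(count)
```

-16

v=2: not %3==0, count = 0-1 = -1
v=-3: %3==0, count = (-1)*2+(-3) = -5
v=11: not %3==0, count = (-5)-1 = -6
v=11: not %3==0, count = (-6)-1 = -7
v=10: not %3==0, count = (-7)-1 = -8
v=0: %3==0, count = (-8)*2+0 = -16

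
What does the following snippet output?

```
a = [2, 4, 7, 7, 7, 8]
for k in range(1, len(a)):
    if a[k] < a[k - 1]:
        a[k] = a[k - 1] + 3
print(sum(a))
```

35

k=1: 4>=2, unchanged → [2, 4, 7, 7, 7, 8]
k=2: 7>=4, unchanged → [2, 4, 7, 7, 7, 8]
k=3: 7>=7, unchanged → [2, 4, 7, 7, 7, 8]
k=4: 7>=7, unchanged → [2, 4, 7, 7, 7, 8]
k=5: 8>=7, unchanged → [2, 4, 7, 7, 7, 8]
sum = 35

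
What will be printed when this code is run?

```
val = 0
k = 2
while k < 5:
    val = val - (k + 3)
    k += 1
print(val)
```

-18

k=2: val = 0-5 = -5
k=3: val = (-5)-6 = -11
k=4: val = (-11)-7 = -18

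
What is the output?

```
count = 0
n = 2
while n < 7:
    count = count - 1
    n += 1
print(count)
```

-5

n=2: count = 0-1 = -1
n=3: count = (-1)-1 = -2
n=4: count = (-2)-1 = -3
n=5: count = (-3)-1 = -4
n=6: count = (-4)-1 = -5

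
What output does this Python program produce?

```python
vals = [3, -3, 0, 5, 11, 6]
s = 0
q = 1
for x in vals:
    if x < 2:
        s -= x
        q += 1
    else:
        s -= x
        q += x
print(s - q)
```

x=3: not <2, s = 0-3 = -3; q=4
x=-3: <2, s = (-3)-(-3) = 0; q=5
x=0: <2, s = 0-0 = 0; q=6
x=5: not <2, s = 0-5 = -5; q=11
x=11: not <2, s = (-5)-11 = -16; q=22
x=6: not <2, s = (-16)-6 = -22; q=28
s-q = (-22)-28 = -50

-50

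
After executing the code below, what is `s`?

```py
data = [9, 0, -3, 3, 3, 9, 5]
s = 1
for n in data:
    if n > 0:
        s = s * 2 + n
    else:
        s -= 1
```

n=9: >0, s = 1*2+9 = 11
n=0: not >0, s = 11-1 = 10
n=-3: not >0, s = 10-1 = 9
n=3: >0, s = 9*2+3 = 21
n=3: >0, s = 21*2+3 = 45
n=9: >0, s = 45*2+9 = 99
n=5: >0, s = 99*2+5 = 203

203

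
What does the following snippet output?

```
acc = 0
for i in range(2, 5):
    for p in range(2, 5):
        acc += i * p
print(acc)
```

81

i=2,p=2: acc = 0+4 = 4
i=2,p=3: acc = 4+6 = 10
i=2,p=4: acc = 10+8 = 18
i=3,p=2: acc = 18+6 = 24
i=3,p=3: acc = 24+9 = 33
i=3,p=4: acc = 33+12 = 45
i=4,p=2: acc = 45+8 = 53
i=4,p=3: acc = 53+12 = 65
i=4,p=4: acc = 65+16 = 81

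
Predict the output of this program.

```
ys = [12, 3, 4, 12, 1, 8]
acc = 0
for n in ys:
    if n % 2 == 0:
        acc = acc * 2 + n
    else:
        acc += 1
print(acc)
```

n=12: even, acc = 0*2+12 = 12
n=3: not even, acc = 12+1 = 13
n=4: even, acc = 13*2+4 = 30
n=12: even, acc = 30*2+12 = 72
n=1: not even, acc = 72+1 = 73
n=8: even, acc = 73*2+8 = 154

154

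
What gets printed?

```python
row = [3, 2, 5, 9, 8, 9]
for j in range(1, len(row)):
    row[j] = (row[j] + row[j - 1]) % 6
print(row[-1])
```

j=1: row[1] = (2+3)%6 = 5 → [3, 5, 5, 9, 8, 9]
j=2: row[2] = (5+5)%6 = 4 → [3, 5, 4, 9, 8, 9]
j=3: row[3] = (9+4)%6 = 1 → [3, 5, 4, 1, 8, 9]
j=4: row[4] = (8+1)%6 = 3 → [3, 5, 4, 1, 3, 9]
j=5: row[5] = (9+3)%6 = 0 → [3, 5, 4, 1, 3, 0]

0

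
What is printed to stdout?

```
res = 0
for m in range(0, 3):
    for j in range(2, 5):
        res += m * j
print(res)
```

m=0,j=2: res = 0+0 = 0
m=0,j=3: res = 0+0 = 0
m=0,j=4: res = 0+0 = 0
m=1,j=2: res = 0+2 = 2
m=1,j=3: res = 2+3 = 5
m=1,j=4: res = 5+4 = 9
m=2,j=2: res = 9+4 = 13
m=2,j=3: res = 13+6 = 19
m=2,j=4: res = 19+8 = 27

27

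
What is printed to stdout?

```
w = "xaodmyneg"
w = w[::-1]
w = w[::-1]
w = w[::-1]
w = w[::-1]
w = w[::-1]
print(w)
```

genymdoax

reverse → 'genymdoax'
reverse → 'xaodmyneg'
reverse → 'genymdoax'
reverse → 'xaodmyneg'
reverse → 'genymdoax'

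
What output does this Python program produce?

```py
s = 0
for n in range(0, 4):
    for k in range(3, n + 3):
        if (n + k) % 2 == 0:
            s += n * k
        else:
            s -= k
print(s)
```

n=1,k=3: even sum, s = 0+3 = 3
n=2,k=3: odd sum, s = 3-3 = 0
n=2,k=4: even sum, s = 0+8 = 8
n=3,k=3: even sum, s = 8+9 = 17
n=3,k=4: odd sum, s = 17-4 = 13
n=3,k=5: even sum, s = 13+15 = 28

28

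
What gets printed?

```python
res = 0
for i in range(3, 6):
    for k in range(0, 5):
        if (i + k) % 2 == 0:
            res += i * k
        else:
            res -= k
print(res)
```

i=3,k=0: odd sum, res = 0-0 = 0
i=3,k=1: even sum, res = 0+3 = 3
i=3,k=2: odd sum, res = 3-2 = 1
i=3,k=3: even sum, res = 1+9 = 10
i=3,k=4: odd sum, res = 10-4 = 6
i=4,k=0: even sum, res = 6+0 = 6
i=4,k=1: odd sum, res = 6-1 = 5
i=4,k=2: even sum, res = 5+8 = 13
i=4,k=3: odd sum, res = 13-3 = 10
i=4,k=4: even sum, res = 10+16 = 26
i=5,k=0: odd sum, res = 26-0 = 26
i=5,k=1: even sum, res = 26+5 = 31
i=5,k=2: odd sum, res = 31-2 = 29
i=5,k=3: even sum, res = 29+15 = 44
i=5,k=4: odd sum, res = 44-4 = 40

40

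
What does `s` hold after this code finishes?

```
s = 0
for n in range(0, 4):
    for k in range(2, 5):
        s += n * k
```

54

n=0,k=2: s = 0+0 = 0
n=0,k=3: s = 0+0 = 0
n=0,k=4: s = 0+0 = 0
n=1,k=2: s = 0+2 = 2
n=1,k=3: s = 2+3 = 5
n=1,k=4: s = 5+4 = 9
n=2,k=2: s = 9+4 = 13
n=2,k=3: s = 13+6 = 19
n=2,k=4: s = 19+8 = 27
n=3,k=2: s = 27+6 = 33
n=3,k=3: s = 33+9 = 42
n=3,k=4: s = 42+12 = 54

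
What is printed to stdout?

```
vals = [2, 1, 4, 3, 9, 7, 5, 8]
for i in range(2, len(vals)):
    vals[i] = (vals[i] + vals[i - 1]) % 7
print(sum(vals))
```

i=2: vals[2] = (4+1)%7 = 5 → [2, 1, 5, 3, 9, 7, 5, 8]
i=3: vals[3] = (3+5)%7 = 1 → [2, 1, 5, 1, 9, 7, 5, 8]
i=4: vals[4] = (9+1)%7 = 3 → [2, 1, 5, 1, 3, 7, 5, 8]
i=5: vals[5] = (7+3)%7 = 3 → [2, 1, 5, 1, 3, 3, 5, 8]
i=6: vals[6] = (5+3)%7 = 1 → [2, 1, 5, 1, 3, 3, 1, 8]
i=7: vals[7] = (8+1)%7 = 2 → [2, 1, 5, 1, 3, 3, 1, 2]
sum = 18

18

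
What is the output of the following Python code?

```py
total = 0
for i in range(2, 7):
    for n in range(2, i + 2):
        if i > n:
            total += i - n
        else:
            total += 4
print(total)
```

i=2,n=2: not 2>2, total = 0+4 = 4
i=2,n=3: not 2>3, total = 4+4 = 8
i=3,n=2: 3>2, total = 8+1 = 9
i=3,n=3: not 3>3, total = 9+4 = 13
i=3,n=4: not 3>4, total = 13+4 = 17
i=4,n=2: 4>2, total = 17+2 = 19
i=4,n=3: 4>3, total = 19+1 = 20
i=4,n=4: not 4>4, total = 20+4 = 24
i=4,n=5: not 4>5, total = 24+4 = 28
i=5,n=2: 5>2, total = 28+3 = 31
i=5,n=3: 5>3, total = 31+2 = 33
i=5,n=4: 5>4, total = 33+1 = 34
i=5,n=5: not 5>5, total = 34+4 = 38
i=5,n=6: not 5>6, total = 38+4 = 42
i=6,n=2: 6>2, total = 42+4 = 46
i=6,n=3: 6>3, total = 46+3 = 49
i=6,n=4: 6>4, total = 49+2 = 51
i=6,n=5: 6>5, total = 51+1 = 52
i=6,n=6: not 6>6, total = 52+4 = 56
i=6,n=7: not 6>7, total = 56+4 = 60

60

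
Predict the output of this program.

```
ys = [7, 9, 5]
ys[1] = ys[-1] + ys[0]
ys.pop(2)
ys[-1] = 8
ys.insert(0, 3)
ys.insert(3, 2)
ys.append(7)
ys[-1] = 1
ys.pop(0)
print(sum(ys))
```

18

ys[1] = ys[-1]+ys[0] = 5+7 = 12 → [7, 12, 5]
pop(2) removes 5 → [7, 12]
ys[-1] = 8 → [7, 8]
insert 3 at 0 → [3, 7, 8]
insert 2 at 3 → [3, 7, 8, 2]
append 7 → [3, 7, 8, 2, 7]
ys[-1] = 1 → [3, 7, 8, 2, 1]
pop(0) removes 3 → [7, 8, 2, 1]
sum = 18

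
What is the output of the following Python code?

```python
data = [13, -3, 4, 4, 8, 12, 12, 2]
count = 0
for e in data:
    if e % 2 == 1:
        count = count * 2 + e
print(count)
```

e=13: odd, count = 0*2+13 = 13
e=-3: odd, count = 13*2+(-3) = 23
e=4: not odd
e=4: not odd
e=8: not odd
e=12: not odd
e=12: not odd
e=2: not odd

23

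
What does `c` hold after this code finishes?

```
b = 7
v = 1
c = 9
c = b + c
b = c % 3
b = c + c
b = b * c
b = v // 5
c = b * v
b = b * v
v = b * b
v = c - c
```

0

c = 7+9 = 16
b = 16%3 = 1
b = 16+16 = 32
b = 32*16 = 512
b = 1//5 = 0
c = 0*1 = 0
b = 0*1 = 0
v = 0*0 = 0
v = 0-0 = 0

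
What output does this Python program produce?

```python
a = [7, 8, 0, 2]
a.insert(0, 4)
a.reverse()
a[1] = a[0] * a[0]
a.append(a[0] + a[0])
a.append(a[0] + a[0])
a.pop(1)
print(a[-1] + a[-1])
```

8

insert 4 at 0 → [4, 7, 8, 0, 2]
reverse → [2, 0, 8, 7, 4]
a[1] = a[0]*a[0] = 2*2 = 4 → [2, 4, 8, 7, 4]
append a[0]+a[0] = 2+2 = 4 → [2, 4, 8, 7, 4, 4]
append a[0]+a[0] = 2+2 = 4 → [2, 4, 8, 7, 4, 4, 4]
pop(1) removes 4 → [2, 8, 7, 4, 4, 4]
a[-1]+a[-1] = 4+4 = 8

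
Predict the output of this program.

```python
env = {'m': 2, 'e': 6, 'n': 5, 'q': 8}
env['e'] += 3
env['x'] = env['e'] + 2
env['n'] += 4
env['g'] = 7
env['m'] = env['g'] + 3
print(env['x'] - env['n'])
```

env['e'] = 6+3 = 9 → {'m': 2, 'e': 9, 'n': 5, 'q': 8}
env['x'] = env['e']+2 = 11 → {'m': 2, 'e': 9, 'n': 5, 'q': 8, 'x': 11}
env['n'] = 5+4 = 9 → {'m': 2, 'e': 9, 'n': 9, 'q': 8, 'x': 11}
env['g'] = 7 → {'m': 2, 'e': 9, 'n': 9, 'q': 8, 'x': 11, 'g': 7}
env['m'] = env['g']+3 = 10 → {'m': 10, 'e': 9, 'n': 9, 'q': 8, 'x': 11, 'g': 7}
env['x']-env['n'] = 11-9 = 2

2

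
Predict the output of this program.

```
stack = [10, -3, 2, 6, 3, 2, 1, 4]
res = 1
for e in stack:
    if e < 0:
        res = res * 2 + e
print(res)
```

e=10: not <0
e=-3: <0, res = 1*2+(-3) = -1
e=2: not <0
e=6: not <0
e=3: not <0
e=2: not <0
e=1: not <0
e=4: not <0

-1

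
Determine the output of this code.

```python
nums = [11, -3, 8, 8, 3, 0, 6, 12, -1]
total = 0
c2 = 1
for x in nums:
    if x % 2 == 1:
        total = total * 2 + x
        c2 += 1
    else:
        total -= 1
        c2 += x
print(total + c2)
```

106

x=11: odd, total = 0*2+11 = 11; c2=2
x=-3: odd, total = 11*2+(-3) = 19; c2=3
x=8: not odd, total = 19-1 = 18; c2=11
x=8: not odd, total = 18-1 = 17; c2=19
x=3: odd, total = 17*2+3 = 37; c2=20
x=0: not odd, total = 37-1 = 36; c2=20
x=6: not odd, total = 36-1 = 35; c2=26
x=12: not odd, total = 35-1 = 34; c2=38
x=-1: odd, total = 34*2+(-1) = 67; c2=39
total+c2 = 67+39 = 106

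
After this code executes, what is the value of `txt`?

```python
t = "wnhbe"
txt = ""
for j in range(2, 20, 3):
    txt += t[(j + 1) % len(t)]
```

j=2: add t[3]='b' → 'b'
j=5: add t[1]='n' → 'bn'
j=8: add t[4]='e' → 'bne'
j=11: add t[2]='h' → 'bneh'
j=14: add t[0]='w' → 'bnehw'
j=17: add t[3]='b' → 'bnehwb'

'bnehwb'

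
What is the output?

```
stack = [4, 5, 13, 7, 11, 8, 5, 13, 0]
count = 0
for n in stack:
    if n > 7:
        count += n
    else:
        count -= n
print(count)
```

24

n=4: not >7, count = 0-4 = -4
n=5: not >7, count = (-4)-5 = -9
n=13: >7, count = (-9)+13 = 4
n=7: not >7, count = 4-7 = -3
n=11: >7, count = (-3)+11 = 8
n=8: >7, count = 8+8 = 16
n=5: not >7, count = 16-5 = 11
n=13: >7, count = 11+13 = 24
n=0: not >7, count = 24-0 = 24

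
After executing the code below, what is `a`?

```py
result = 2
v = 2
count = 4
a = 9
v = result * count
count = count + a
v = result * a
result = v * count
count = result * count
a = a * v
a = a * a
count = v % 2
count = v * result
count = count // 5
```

v = 2*4 = 8
count = 4+9 = 13
v = 2*9 = 18
result = 18*13 = 234
count = 234*13 = 3042
a = 9*18 = 162
a = 162*162 = 26244
count = 18%2 = 0
count = 18*234 = 4212
count = 4212//5 = 842

26244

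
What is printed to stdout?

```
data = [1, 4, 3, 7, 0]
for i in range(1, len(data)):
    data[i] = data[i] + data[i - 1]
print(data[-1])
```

i=1: data[1] = 4+1 = 5 → [1, 5, 3, 7, 0]
i=2: data[2] = 3+5 = 8 → [1, 5, 8, 7, 0]
i=3: data[3] = 7+8 = 15 → [1, 5, 8, 15, 0]
i=4: data[4] = 0+15 = 15 → [1, 5, 8, 15, 15]

15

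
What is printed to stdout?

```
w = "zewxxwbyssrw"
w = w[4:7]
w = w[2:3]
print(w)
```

b

slice [4:7] → 'xwb'
slice [2:3] → 'b'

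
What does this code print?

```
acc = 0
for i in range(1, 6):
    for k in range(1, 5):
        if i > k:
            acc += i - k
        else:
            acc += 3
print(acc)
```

50

i=1,k=1: not 1>1, acc = 0+3 = 3
i=1,k=2: not 1>2, acc = 3+3 = 6
i=1,k=3: not 1>3, acc = 6+3 = 9
i=1,k=4: not 1>4, acc = 9+3 = 12
i=2,k=1: 2>1, acc = 12+1 = 13
i=2,k=2: not 2>2, acc = 13+3 = 16
i=2,k=3: not 2>3, acc = 16+3 = 19
i=2,k=4: not 2>4, acc = 19+3 = 22
i=3,k=1: 3>1, acc = 22+2 = 24
i=3,k=2: 3>2, acc = 24+1 = 25
i=3,k=3: not 3>3, acc = 25+3 = 28
i=3,k=4: not 3>4, acc = 28+3 = 31
i=4,k=1: 4>1, acc = 31+3 = 34
i=4,k=2: 4>2, acc = 34+2 = 36
i=4,k=3: 4>3, acc = 36+1 = 37
i=4,k=4: not 4>4, acc = 37+3 = 40
i=5,k=1: 5>1, acc = 40+4 = 44
i=5,k=2: 5>2, acc = 44+3 = 47
i=5,k=3: 5>3, acc = 47+2 = 49
i=5,k=4: 5>4, acc = 49+1 = 50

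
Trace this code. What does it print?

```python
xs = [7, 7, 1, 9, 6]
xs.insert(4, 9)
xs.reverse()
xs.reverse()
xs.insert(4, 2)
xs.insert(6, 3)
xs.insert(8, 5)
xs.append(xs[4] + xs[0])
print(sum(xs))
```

58

insert 9 at 4 → [7, 7, 1, 9, 9, 6]
reverse → [6, 9, 9, 1, 7, 7]
reverse → [7, 7, 1, 9, 9, 6]
insert 2 at 4 → [7, 7, 1, 9, 2, 9, 6]
insert 3 at 6 → [7, 7, 1, 9, 2, 9, 3, 6]
insert 5 at 8 → [7, 7, 1, 9, 2, 9, 3, 6, 5]
append xs[4]+xs[0] = 2+7 = 9 → [7, 7, 1, 9, 2, 9, 3, 6, 5, 9]
sum = 58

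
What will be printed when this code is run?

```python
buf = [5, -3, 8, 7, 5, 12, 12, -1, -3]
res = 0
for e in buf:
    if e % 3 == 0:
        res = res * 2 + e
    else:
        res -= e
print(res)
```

e=5: not %3==0, res = 0-5 = -5
e=-3: %3==0, res = (-5)*2+(-3) = -13
e=8: not %3==0, res = (-13)-8 = -21
e=7: not %3==0, res = (-21)-7 = -28
e=5: not %3==0, res = (-28)-5 = -33
e=12: %3==0, res = (-33)*2+12 = -54
e=12: %3==0, res = (-54)*2+12 = -96
e=-1: not %3==0, res = (-96)-(-1) = -95
e=-3: %3==0, res = (-95)*2+(-3) = -193

-193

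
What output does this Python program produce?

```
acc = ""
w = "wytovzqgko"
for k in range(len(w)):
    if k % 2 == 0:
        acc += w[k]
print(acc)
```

wtvqk

k=0: add 'w' → 'w'
k=1: skip
k=2: add 't' → 'wt'
k=3: skip
k=4: add 'v' → 'wtv'
k=5: skip
k=6: add 'q' → 'wtvq'
k=7: skip
k=8: add 'k' → 'wtvqk'
k=9: skip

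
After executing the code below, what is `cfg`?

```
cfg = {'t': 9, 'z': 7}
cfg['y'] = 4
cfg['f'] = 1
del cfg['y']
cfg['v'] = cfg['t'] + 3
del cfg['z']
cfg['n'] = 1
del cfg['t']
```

{'f': 1, 'v': 12, 'n': 1}

cfg['y'] = 4 → {'t': 9, 'z': 7, 'y': 4}
cfg['f'] = 1 → {'t': 9, 'z': 7, 'y': 4, 'f': 1}
del 'y' → {'t': 9, 'z': 7, 'f': 1}
cfg['v'] = cfg['t']+3 = 12 → {'t': 9, 'z': 7, 'f': 1, 'v': 12}
del 'z' → {'t': 9, 'f': 1, 'v': 12}
cfg['n'] = 1 → {'t': 9, 'f': 1, 'v': 12, 'n': 1}
del 't' → {'f': 1, 'v': 12, 'n': 1}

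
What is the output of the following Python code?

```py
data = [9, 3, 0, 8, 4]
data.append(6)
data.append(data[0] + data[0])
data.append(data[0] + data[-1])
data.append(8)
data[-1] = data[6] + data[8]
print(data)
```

append 6 → [9, 3, 0, 8, 4, 6]
append data[0]+data[0] = 9+9 = 18 → [9, 3, 0, 8, 4, 6, 18]
append data[0]+data[-1] = 9+18 = 27 → [9, 3, 0, 8, 4, 6, 18, 27]
append 8 → [9, 3, 0, 8, 4, 6, 18, 27, 8]
data[-1] = data[6]+data[8] = 18+8 = 26 → [9, 3, 0, 8, 4, 6, 18, 27, 26]

[9, 3, 0, 8, 4, 6, 18, 27, 26]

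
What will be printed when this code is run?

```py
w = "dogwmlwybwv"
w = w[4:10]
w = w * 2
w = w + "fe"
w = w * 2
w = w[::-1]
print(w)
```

slice [4:10] → 'mlwybw'
repeat ×2 → 'mlwybwmlwybw'
+ 'fe' → 'mlwybwmlwybwfe'
repeat ×2 → 'mlwybwmlwybwfemlwybwmlwybwfe'
reverse → 'efwbywlmwbywlmefwbywlmwbywlm'

efwbywlmwbywlmefwbywlmwbywlm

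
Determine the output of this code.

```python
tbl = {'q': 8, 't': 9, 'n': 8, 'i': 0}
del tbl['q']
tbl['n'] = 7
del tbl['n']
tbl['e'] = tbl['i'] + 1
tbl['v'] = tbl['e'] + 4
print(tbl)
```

del 'q' → {'t': 9, 'n': 8, 'i': 0}
tbl['n'] = 7 → {'t': 9, 'n': 7, 'i': 0}
del 'n' → {'t': 9, 'i': 0}
tbl['e'] = tbl['i']+1 = 1 → {'t': 9, 'i': 0, 'e': 1}
tbl['v'] = tbl['e']+4 = 5 → {'t': 9, 'i': 0, 'e': 1, 'v': 5}

{'t': 9, 'i': 0, 'e': 1, 'v': 5}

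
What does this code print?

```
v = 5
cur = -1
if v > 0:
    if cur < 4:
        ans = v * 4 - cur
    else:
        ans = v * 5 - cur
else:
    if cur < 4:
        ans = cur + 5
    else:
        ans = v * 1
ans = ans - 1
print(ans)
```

20

v=5, cur=-1
v > 0 is True; cur < 4 is True
→ ans = v * 4 - cur = 21
ans = 21-1 = 20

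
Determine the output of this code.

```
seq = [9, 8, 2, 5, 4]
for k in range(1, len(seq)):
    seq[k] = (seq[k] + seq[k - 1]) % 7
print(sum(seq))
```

k=1: seq[1] = (8+9)%7 = 3 → [9, 3, 2, 5, 4]
k=2: seq[2] = (2+3)%7 = 5 → [9, 3, 5, 5, 4]
k=3: seq[3] = (5+5)%7 = 3 → [9, 3, 5, 3, 4]
k=4: seq[4] = (4+3)%7 = 0 → [9, 3, 5, 3, 0]
sum = 20

20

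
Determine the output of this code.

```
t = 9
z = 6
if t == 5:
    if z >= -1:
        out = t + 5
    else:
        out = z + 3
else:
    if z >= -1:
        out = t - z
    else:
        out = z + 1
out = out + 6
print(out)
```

9

t=9, z=6
t == 5 is False; z >= -1 is True
→ out = t - z = 3
out = 3+6 = 9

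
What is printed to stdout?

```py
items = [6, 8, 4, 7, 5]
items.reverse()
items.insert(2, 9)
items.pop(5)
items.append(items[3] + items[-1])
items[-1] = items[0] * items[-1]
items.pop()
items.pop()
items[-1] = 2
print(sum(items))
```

23

reverse → [5, 7, 4, 8, 6]
insert 9 at 2 → [5, 7, 9, 4, 8, 6]
pop(5) removes 6 → [5, 7, 9, 4, 8]
append items[3]+items[-1] = 4+8 = 12 → [5, 7, 9, 4, 8, 12]
items[-1] = items[0]*items[-1] = 5*12 = 60 → [5, 7, 9, 4, 8, 60]
pop() removes 60 → [5, 7, 9, 4, 8]
pop() removes 8 → [5, 7, 9, 4]
items[-1] = 2 → [5, 7, 9, 2]
sum = 23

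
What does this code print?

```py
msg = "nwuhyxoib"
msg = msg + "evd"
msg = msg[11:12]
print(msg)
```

+ 'evd' → 'nwuhyxoibevd'
slice [11:12] → 'd'

d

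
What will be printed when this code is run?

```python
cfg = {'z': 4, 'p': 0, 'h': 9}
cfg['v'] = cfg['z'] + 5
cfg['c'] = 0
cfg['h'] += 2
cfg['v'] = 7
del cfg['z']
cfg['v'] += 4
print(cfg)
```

{'p': 0, 'h': 11, 'v': 11, 'c': 0}

cfg['v'] = cfg['z']+5 = 9 → {'z': 4, 'p': 0, 'h': 9, 'v': 9}
cfg['c'] = 0 → {'z': 4, 'p': 0, 'h': 9, 'v': 9, 'c': 0}
cfg['h'] = 9+2 = 11 → {'z': 4, 'p': 0, 'h': 11, 'v': 9, 'c': 0}
cfg['v'] = 7 → {'z': 4, 'p': 0, 'h': 11, 'v': 7, 'c': 0}
del 'z' → {'p': 0, 'h': 11, 'v': 7, 'c': 0}
cfg['v'] = 7+4 = 11 → {'p': 0, 'h': 11, 'v': 11, 'c': 0}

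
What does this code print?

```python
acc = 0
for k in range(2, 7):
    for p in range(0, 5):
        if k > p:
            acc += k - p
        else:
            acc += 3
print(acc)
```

72

k=2,p=0: 2>0, acc = 0+2 = 2
k=2,p=1: 2>1, acc = 2+1 = 3
k=2,p=2: not 2>2, acc = 3+3 = 6
k=2,p=3: not 2>3, acc = 6+3 = 9
k=2,p=4: not 2>4, acc = 9+3 = 12
k=3,p=0: 3>0, acc = 12+3 = 15
k=3,p=1: 3>1, acc = 15+2 = 17
k=3,p=2: 3>2, acc = 17+1 = 18
k=3,p=3: not 3>3, acc = 18+3 = 21
k=3,p=4: not 3>4, acc = 21+3 = 24
k=4,p=0: 4>0, acc = 24+4 = 28
k=4,p=1: 4>1, acc = 28+3 = 31
k=4,p=2: 4>2, acc = 31+2 = 33
k=4,p=3: 4>3, acc = 33+1 = 34
k=4,p=4: not 4>4, acc = 34+3 = 37
k=5,p=0: 5>0, acc = 37+5 = 42
k=5,p=1: 5>1, acc = 42+4 = 46
k=5,p=2: 5>2, acc = 46+3 = 49
k=5,p=3: 5>3, acc = 49+2 = 51
k=5,p=4: 5>4, acc = 51+1 = 52
k=6,p=0: 6>0, acc = 52+6 = 58
k=6,p=1: 6>1, acc = 58+5 = 63
k=6,p=2: 6>2, acc = 63+4 = 67
k=6,p=3: 6>3, acc = 67+3 = 70
k=6,p=4: 6>4, acc = 70+2 = 72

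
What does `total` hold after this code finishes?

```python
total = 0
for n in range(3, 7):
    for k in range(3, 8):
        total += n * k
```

450

n=3,k=3: total = 0+9 = 9
n=3,k=4: total = 9+12 = 21
n=3,k=5: total = 21+15 = 36
n=3,k=6: total = 36+18 = 54
n=3,k=7: total = 54+21 = 75
n=4,k=3: total = 75+12 = 87
n=4,k=4: total = 87+16 = 103
n=4,k=5: total = 103+20 = 123
n=4,k=6: total = 123+24 = 147
n=4,k=7: total = 147+28 = 175
n=5,k=3: total = 175+15 = 190
n=5,k=4: total = 190+20 = 210
n=5,k=5: total = 210+25 = 235
n=5,k=6: total = 235+30 = 265
n=5,k=7: total = 265+35 = 300
n=6,k=3: total = 300+18 = 318
n=6,k=4: total = 318+24 = 342
n=6,k=5: total = 342+30 = 372
n=6,k=6: total = 372+36 = 408
n=6,k=7: total = 408+42 = 450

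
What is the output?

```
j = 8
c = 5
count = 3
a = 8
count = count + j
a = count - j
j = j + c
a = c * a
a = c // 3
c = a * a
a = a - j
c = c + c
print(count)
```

11

count = 3+8 = 11
a = 11-8 = 3
j = 8+5 = 13
a = 5*3 = 15
a = 5//3 = 1
c = 1*1 = 1
a = 1-13 = -12
c = 1+1 = 2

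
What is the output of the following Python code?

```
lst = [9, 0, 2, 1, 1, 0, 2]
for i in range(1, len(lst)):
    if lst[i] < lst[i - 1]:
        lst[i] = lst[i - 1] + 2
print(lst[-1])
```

i=1: 0<9, lst[1] = 9+2 = 11 → [9, 11, 2, 1, 1, 0, 2]
i=2: 2<11, lst[2] = 11+2 = 13 → [9, 11, 13, 1, 1, 0, 2]
i=3: 1<13, lst[3] = 13+2 = 15 → [9, 11, 13, 15, 1, 0, 2]
i=4: 1<15, lst[4] = 15+2 = 17 → [9, 11, 13, 15, 17, 0, 2]
i=5: 0<17, lst[5] = 17+2 = 19 → [9, 11, 13, 15, 17, 19, 2]
i=6: 2<19, lst[6] = 19+2 = 21 → [9, 11, 13, 15, 17, 19, 21]

21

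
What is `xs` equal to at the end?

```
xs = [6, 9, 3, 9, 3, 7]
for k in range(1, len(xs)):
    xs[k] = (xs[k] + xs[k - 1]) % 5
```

k=1: xs[1] = (9+6)%5 = 0 → [6, 0, 3, 9, 3, 7]
k=2: xs[2] = (3+0)%5 = 3 → [6, 0, 3, 9, 3, 7]
k=3: xs[3] = (9+3)%5 = 2 → [6, 0, 3, 2, 3, 7]
k=4: xs[4] = (3+2)%5 = 0 → [6, 0, 3, 2, 0, 7]
k=5: xs[5] = (7+0)%5 = 2 → [6, 0, 3, 2, 0, 2]

[6, 0, 3, 2, 0, 2]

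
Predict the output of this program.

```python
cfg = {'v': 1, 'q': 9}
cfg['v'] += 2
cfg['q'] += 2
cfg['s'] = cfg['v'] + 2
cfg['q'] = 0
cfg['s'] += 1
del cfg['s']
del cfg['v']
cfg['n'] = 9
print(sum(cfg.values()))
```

cfg['v'] = 1+2 = 3 → {'v': 3, 'q': 9}
cfg['q'] = 9+2 = 11 → {'v': 3, 'q': 11}
cfg['s'] = cfg['v']+2 = 5 → {'v': 3, 'q': 11, 's': 5}
cfg['q'] = 0 → {'v': 3, 'q': 0, 's': 5}
cfg['s'] = 5+1 = 6 → {'v': 3, 'q': 0, 's': 6}
del 's' → {'v': 3, 'q': 0}
del 'v' → {'q': 0}
cfg['n'] = 9 → {'q': 0, 'n': 9}
sum of values = 9

9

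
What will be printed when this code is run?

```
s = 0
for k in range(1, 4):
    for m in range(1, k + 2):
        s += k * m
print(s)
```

k=1,m=1: s = 0+1 = 1
k=1,m=2: s = 1+2 = 3
k=2,m=1: s = 3+2 = 5
k=2,m=2: s = 5+4 = 9
k=2,m=3: s = 9+6 = 15
k=3,m=1: s = 15+3 = 18
k=3,m=2: s = 18+6 = 24
k=3,m=3: s = 24+9 = 33
k=3,m=4: s = 33+12 = 45

45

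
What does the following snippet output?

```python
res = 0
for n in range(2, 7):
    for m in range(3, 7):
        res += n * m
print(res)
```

n=2,m=3: res = 0+6 = 6
n=2,m=4: res = 6+8 = 14
n=2,m=5: res = 14+10 = 24
n=2,m=6: res = 24+12 = 36
n=3,m=3: res = 36+9 = 45
n=3,m=4: res = 45+12 = 57
n=3,m=5: res = 57+15 = 72
n=3,m=6: res = 72+18 = 90
n=4,m=3: res = 90+12 = 102
n=4,m=4: res = 102+16 = 118
n=4,m=5: res = 118+20 = 138
n=4,m=6: res = 138+24 = 162
n=5,m=3: res = 162+15 = 177
n=5,m=4: res = 177+20 = 197
n=5,m=5: res = 197+25 = 222
n=5,m=6: res = 222+30 = 252
n=6,m=3: res = 252+18 = 270
n=6,m=4: res = 270+24 = 294
n=6,m=5: res = 294+30 = 324
n=6,m=6: res = 324+36 = 360

360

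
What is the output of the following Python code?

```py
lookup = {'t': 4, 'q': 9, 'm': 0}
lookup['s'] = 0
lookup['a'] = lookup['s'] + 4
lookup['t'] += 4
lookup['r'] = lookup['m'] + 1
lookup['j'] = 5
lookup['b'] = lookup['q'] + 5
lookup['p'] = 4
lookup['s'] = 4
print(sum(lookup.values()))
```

lookup['s'] = 0 → {'t': 4, 'q': 9, 'm': 0, 's': 0}
lookup['a'] = lookup['s']+4 = 4 → {'t': 4, 'q': 9, 'm': 0, 's': 0, 'a': 4}
lookup['t'] = 4+4 = 8 → {'t': 8, 'q': 9, 'm': 0, 's': 0, 'a': 4}
lookup['r'] = lookup['m']+1 = 1 → {'t': 8, 'q': 9, 'm': 0, 's': 0, 'a': 4, 'r': 1}
lookup['j'] = 5 → {'t': 8, 'q': 9, 'm': 0, 's': 0, 'a': 4, 'r': 1, 'j': 5}
lookup['b'] = lookup['q']+5 = 14 → {'t': 8, 'q': 9, 'm': 0, 's': 0, 'a': 4, 'r': 1, 'j': 5, 'b': 14}
lookup['p'] = 4 → {'t': 8, 'q': 9, 'm': 0, 's': 0, 'a': 4, 'r': 1, 'j': 5, 'b': 14, 'p': 4}
lookup['s'] = 4 → {'t': 8, 'q': 9, 'm': 0, 's': 4, 'a': 4, 'r': 1, 'j': 5, 'b': 14, 'p': 4}
sum of values = 49

49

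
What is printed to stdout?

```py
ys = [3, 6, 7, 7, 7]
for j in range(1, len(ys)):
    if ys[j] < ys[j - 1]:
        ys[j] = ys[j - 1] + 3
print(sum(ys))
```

j=1: 6>=3, unchanged → [3, 6, 7, 7, 7]
j=2: 7>=6, unchanged → [3, 6, 7, 7, 7]
j=3: 7>=7, unchanged → [3, 6, 7, 7, 7]
j=4: 7>=7, unchanged → [3, 6, 7, 7, 7]
sum = 30

30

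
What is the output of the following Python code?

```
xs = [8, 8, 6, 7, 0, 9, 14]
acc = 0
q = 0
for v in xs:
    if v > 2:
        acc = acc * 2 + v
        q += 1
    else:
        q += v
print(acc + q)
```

v=8: >2, acc = 0*2+8 = 8; q=1
v=8: >2, acc = 8*2+8 = 24; q=2
v=6: >2, acc = 24*2+6 = 54; q=3
v=7: >2, acc = 54*2+7 = 115; q=4
v=0: not >2; q=4
v=9: >2, acc = 115*2+9 = 239; q=5
v=14: >2, acc = 239*2+14 = 492; q=6
acc+q = 492+6 = 498

498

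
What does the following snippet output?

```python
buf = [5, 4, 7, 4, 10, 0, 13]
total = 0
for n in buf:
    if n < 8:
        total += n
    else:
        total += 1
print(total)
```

22

n=5: <8, total = 0+5 = 5
n=4: <8, total = 5+4 = 9
n=7: <8, total = 9+7 = 16
n=4: <8, total = 16+4 = 20
n=10: not <8, total = 20+1 = 21
n=0: <8, total = 21+0 = 21
n=13: not <8, total = 21+1 = 22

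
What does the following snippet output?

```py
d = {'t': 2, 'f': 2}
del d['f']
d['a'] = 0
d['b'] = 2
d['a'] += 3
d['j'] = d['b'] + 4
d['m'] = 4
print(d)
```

{'t': 2, 'a': 3, 'b': 2, 'j': 6, 'm': 4}

del 'f' → {'t': 2}
d['a'] = 0 → {'t': 2, 'a': 0}
d['b'] = 2 → {'t': 2, 'a': 0, 'b': 2}
d['a'] = 0+3 = 3 → {'t': 2, 'a': 3, 'b': 2}
d['j'] = d['b']+4 = 6 → {'t': 2, 'a': 3, 'b': 2, 'j': 6}
d['m'] = 4 → {'t': 2, 'a': 3, 'b': 2, 'j': 6, 'm': 4}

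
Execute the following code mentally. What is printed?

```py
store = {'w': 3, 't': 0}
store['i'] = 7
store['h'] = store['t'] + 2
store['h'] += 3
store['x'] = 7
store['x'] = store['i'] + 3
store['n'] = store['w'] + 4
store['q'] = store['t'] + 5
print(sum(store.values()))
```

store['i'] = 7 → {'w': 3, 't': 0, 'i': 7}
store['h'] = store['t']+2 = 2 → {'w': 3, 't': 0, 'i': 7, 'h': 2}
store['h'] = 2+3 = 5 → {'w': 3, 't': 0, 'i': 7, 'h': 5}
store['x'] = 7 → {'w': 3, 't': 0, 'i': 7, 'h': 5, 'x': 7}
store['x'] = store['i']+3 = 10 → {'w': 3, 't': 0, 'i': 7, 'h': 5, 'x': 10}
store['n'] = store['w']+4 = 7 → {'w': 3, 't': 0, 'i': 7, 'h': 5, 'x': 10, 'n': 7}
store['q'] = store['t']+5 = 5 → {'w': 3, 't': 0, 'i': 7, 'h': 5, 'x': 10, 'n': 7, 'q': 5}
sum of values = 37

37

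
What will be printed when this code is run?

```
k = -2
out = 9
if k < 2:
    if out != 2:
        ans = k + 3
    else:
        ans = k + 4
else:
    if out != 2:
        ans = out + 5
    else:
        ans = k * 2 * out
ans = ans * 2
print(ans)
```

2

k=-2, out=9
k < 2 is True; out != 2 is True
→ ans = k + 3 = 1
ans = 1*2 = 2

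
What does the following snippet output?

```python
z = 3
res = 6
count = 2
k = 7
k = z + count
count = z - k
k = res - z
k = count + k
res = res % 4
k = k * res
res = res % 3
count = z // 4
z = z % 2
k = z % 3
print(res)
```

k = 3+2 = 5
count = 3-5 = -2
k = 6-3 = 3
k = (-2)+3 = 1
res = 6%4 = 2
k = 1*2 = 2
res = 2%3 = 2
count = 3//4 = 0
z = 3%2 = 1
k = 1%3 = 1

2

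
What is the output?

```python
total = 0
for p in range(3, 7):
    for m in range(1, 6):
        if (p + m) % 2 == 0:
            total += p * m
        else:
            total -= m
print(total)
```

102

p=3,m=1: even sum, total = 0+3 = 3
p=3,m=2: odd sum, total = 3-2 = 1
p=3,m=3: even sum, total = 1+9 = 10
p=3,m=4: odd sum, total = 10-4 = 6
p=3,m=5: even sum, total = 6+15 = 21
p=4,m=1: odd sum, total = 21-1 = 20
p=4,m=2: even sum, total = 20+8 = 28
p=4,m=3: odd sum, total = 28-3 = 25
p=4,m=4: even sum, total = 25+16 = 41
p=4,m=5: odd sum, total = 41-5 = 36
p=5,m=1: even sum, total = 36+5 = 41
p=5,m=2: odd sum, total = 41-2 = 39
p=5,m=3: even sum, total = 39+15 = 54
p=5,m=4: odd sum, total = 54-4 = 50
p=5,m=5: even sum, total = 50+25 = 75
p=6,m=1: odd sum, total = 75-1 = 74
p=6,m=2: even sum, total = 74+12 = 86
p=6,m=3: odd sum, total = 86-3 = 83
p=6,m=4: even sum, total = 83+24 = 107
p=6,m=5: odd sum, total = 107-5 = 102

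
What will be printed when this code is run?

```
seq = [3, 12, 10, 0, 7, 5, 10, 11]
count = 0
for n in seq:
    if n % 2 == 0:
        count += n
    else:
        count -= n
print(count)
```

n=3: not even, count = 0-3 = -3
n=12: even, count = (-3)+12 = 9
n=10: even, count = 9+10 = 19
n=0: even, count = 19+0 = 19
n=7: not even, count = 19-7 = 12
n=5: not even, count = 12-5 = 7
n=10: even, count = 7+10 = 17
n=11: not even, count = 17-11 = 6

6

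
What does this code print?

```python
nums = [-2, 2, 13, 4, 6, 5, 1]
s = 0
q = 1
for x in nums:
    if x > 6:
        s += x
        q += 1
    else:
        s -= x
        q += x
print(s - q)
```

-21

x=-2: not >6, s = 0-(-2) = 2; q=-1
x=2: not >6, s = 2-2 = 0; q=1
x=13: >6, s = 0+13 = 13; q=2
x=4: not >6, s = 13-4 = 9; q=6
x=6: not >6, s = 9-6 = 3; q=12
x=5: not >6, s = 3-5 = -2; q=17
x=1: not >6, s = (-2)-1 = -3; q=18
s-q = (-3)-18 = -21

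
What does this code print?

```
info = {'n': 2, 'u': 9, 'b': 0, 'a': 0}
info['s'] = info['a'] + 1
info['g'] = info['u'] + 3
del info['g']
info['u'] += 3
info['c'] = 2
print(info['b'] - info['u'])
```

-12

info['s'] = info['a']+1 = 1 → {'n': 2, 'u': 9, 'b': 0, 'a': 0, 's': 1}
info['g'] = info['u']+3 = 12 → {'n': 2, 'u': 9, 'b': 0, 'a': 0, 's': 1, 'g': 12}
del 'g' → {'n': 2, 'u': 9, 'b': 0, 'a': 0, 's': 1}
info['u'] = 9+3 = 12 → {'n': 2, 'u': 12, 'b': 0, 'a': 0, 's': 1}
info['c'] = 2 → {'n': 2, 'u': 12, 'b': 0, 'a': 0, 's': 1, 'c': 2}
info['b']-info['u'] = 0-12 = -12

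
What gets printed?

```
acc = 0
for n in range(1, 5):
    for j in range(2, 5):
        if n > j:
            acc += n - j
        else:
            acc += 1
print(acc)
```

13

n=1,j=2: not 1>2, acc = 0+1 = 1
n=1,j=3: not 1>3, acc = 1+1 = 2
n=1,j=4: not 1>4, acc = 2+1 = 3
n=2,j=2: not 2>2, acc = 3+1 = 4
n=2,j=3: not 2>3, acc = 4+1 = 5
n=2,j=4: not 2>4, acc = 5+1 = 6
n=3,j=2: 3>2, acc = 6+1 = 7
n=3,j=3: not 3>3, acc = 7+1 = 8
n=3,j=4: not 3>4, acc = 8+1 = 9
n=4,j=2: 4>2, acc = 9+2 = 11
n=4,j=3: 4>3, acc = 11+1 = 12
n=4,j=4: not 4>4, acc = 12+1 = 13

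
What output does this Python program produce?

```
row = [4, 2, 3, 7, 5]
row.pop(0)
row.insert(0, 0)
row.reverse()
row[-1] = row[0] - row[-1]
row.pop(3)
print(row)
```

[5, 7, 3, 5]

pop(0) removes 4 → [2, 3, 7, 5]
insert 0 at 0 → [0, 2, 3, 7, 5]
reverse → [5, 7, 3, 2, 0]
row[-1] = row[0]-row[-1] = 5-0 = 5 → [5, 7, 3, 2, 5]
pop(3) removes 2 → [5, 7, 3, 5]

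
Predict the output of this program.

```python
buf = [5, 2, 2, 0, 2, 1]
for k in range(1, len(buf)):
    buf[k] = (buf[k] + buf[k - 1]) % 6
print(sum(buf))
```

k=1: buf[1] = (2+5)%6 = 1 → [5, 1, 2, 0, 2, 1]
k=2: buf[2] = (2+1)%6 = 3 → [5, 1, 3, 0, 2, 1]
k=3: buf[3] = (0+3)%6 = 3 → [5, 1, 3, 3, 2, 1]
k=4: buf[4] = (2+3)%6 = 5 → [5, 1, 3, 3, 5, 1]
k=5: buf[5] = (1+5)%6 = 0 → [5, 1, 3, 3, 5, 0]
sum = 17

17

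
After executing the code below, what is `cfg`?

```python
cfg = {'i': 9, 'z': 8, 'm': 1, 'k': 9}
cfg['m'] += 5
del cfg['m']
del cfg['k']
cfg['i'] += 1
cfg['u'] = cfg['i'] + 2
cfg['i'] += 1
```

{'i': 11, 'z': 8, 'u': 12}

cfg['m'] = 1+5 = 6 → {'i': 9, 'z': 8, 'm': 6, 'k': 9}
del 'm' → {'i': 9, 'z': 8, 'k': 9}
del 'k' → {'i': 9, 'z': 8}
cfg['i'] = 9+1 = 10 → {'i': 10, 'z': 8}
cfg['u'] = cfg['i']+2 = 12 → {'i': 10, 'z': 8, 'u': 12}
cfg['i'] = 10+1 = 11 → {'i': 11, 'z': 8, 'u': 12}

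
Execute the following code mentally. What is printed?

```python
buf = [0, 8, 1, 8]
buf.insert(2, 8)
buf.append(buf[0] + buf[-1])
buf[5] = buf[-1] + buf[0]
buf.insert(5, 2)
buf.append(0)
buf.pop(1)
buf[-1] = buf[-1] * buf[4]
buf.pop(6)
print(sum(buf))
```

insert 8 at 2 → [0, 8, 8, 1, 8]
append buf[0]+buf[-1] = 0+8 = 8 → [0, 8, 8, 1, 8, 8]
buf[5] = buf[-1]+buf[0] = 8+0 = 8 → [0, 8, 8, 1, 8, 8]
insert 2 at 5 → [0, 8, 8, 1, 8, 2, 8]
append 0 → [0, 8, 8, 1, 8, 2, 8, 0]
pop(1) removes 8 → [0, 8, 1, 8, 2, 8, 0]
buf[-1] = buf[-1]*buf[4] = 0*2 = 0 → [0, 8, 1, 8, 2, 8, 0]
pop(6) removes 0 → [0, 8, 1, 8, 2, 8]
sum = 27

27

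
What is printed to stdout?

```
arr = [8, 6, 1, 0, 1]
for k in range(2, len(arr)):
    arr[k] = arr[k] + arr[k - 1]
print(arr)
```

k=2: arr[2] = 1+6 = 7 → [8, 6, 7, 0, 1]
k=3: arr[3] = 0+7 = 7 → [8, 6, 7, 7, 1]
k=4: arr[4] = 1+7 = 8 → [8, 6, 7, 7, 8]

[8, 6, 7, 7, 8]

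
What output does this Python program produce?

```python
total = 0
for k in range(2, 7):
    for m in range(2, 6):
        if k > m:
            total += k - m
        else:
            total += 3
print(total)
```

k=2,m=2: not 2>2, total = 0+3 = 3
k=2,m=3: not 2>3, total = 3+3 = 6
k=2,m=4: not 2>4, total = 6+3 = 9
k=2,m=5: not 2>5, total = 9+3 = 12
k=3,m=2: 3>2, total = 12+1 = 13
k=3,m=3: not 3>3, total = 13+3 = 16
k=3,m=4: not 3>4, total = 16+3 = 19
k=3,m=5: not 3>5, total = 19+3 = 22
k=4,m=2: 4>2, total = 22+2 = 24
k=4,m=3: 4>3, total = 24+1 = 25
k=4,m=4: not 4>4, total = 25+3 = 28
k=4,m=5: not 4>5, total = 28+3 = 31
k=5,m=2: 5>2, total = 31+3 = 34
k=5,m=3: 5>3, total = 34+2 = 36
k=5,m=4: 5>4, total = 36+1 = 37
k=5,m=5: not 5>5, total = 37+3 = 40
k=6,m=2: 6>2, total = 40+4 = 44
k=6,m=3: 6>3, total = 44+3 = 47
k=6,m=4: 6>4, total = 47+2 = 49
k=6,m=5: 6>5, total = 49+1 = 50

50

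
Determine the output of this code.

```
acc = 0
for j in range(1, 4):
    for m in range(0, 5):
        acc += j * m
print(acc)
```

j=1,m=0: acc = 0+0 = 0
j=1,m=1: acc = 0+1 = 1
j=1,m=2: acc = 1+2 = 3
j=1,m=3: acc = 3+3 = 6
j=1,m=4: acc = 6+4 = 10
j=2,m=0: acc = 10+0 = 10
j=2,m=1: acc = 10+2 = 12
j=2,m=2: acc = 12+4 = 16
j=2,m=3: acc = 16+6 = 22
j=2,m=4: acc = 22+8 = 30
j=3,m=0: acc = 30+0 = 30
j=3,m=1: acc = 30+3 = 33
j=3,m=2: acc = 33+6 = 39
j=3,m=3: acc = 39+9 = 48
j=3,m=4: acc = 48+12 = 60

60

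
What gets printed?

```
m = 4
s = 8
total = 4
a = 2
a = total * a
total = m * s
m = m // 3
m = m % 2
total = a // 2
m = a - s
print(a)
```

a = 4*2 = 8
total = 4*8 = 32
m = 4//3 = 1
m = 1%2 = 1
total = 8//2 = 4
m = 8-8 = 0

8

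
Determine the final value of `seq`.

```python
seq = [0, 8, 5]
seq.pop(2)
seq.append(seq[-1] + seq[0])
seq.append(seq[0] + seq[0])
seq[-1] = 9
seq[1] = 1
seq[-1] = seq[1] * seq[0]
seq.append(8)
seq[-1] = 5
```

pop(2) removes 5 → [0, 8]
append seq[-1]+seq[0] = 8+0 = 8 → [0, 8, 8]
append seq[0]+seq[0] = 0+0 = 0 → [0, 8, 8, 0]
seq[-1] = 9 → [0, 8, 8, 9]
seq[1] = 1 → [0, 1, 8, 9]
seq[-1] = seq[1]*seq[0] = 1*0 = 0 → [0, 1, 8, 0]
append 8 → [0, 1, 8, 0, 8]
seq[-1] = 5 → [0, 1, 8, 0, 5]

[0, 1, 8, 0, 5]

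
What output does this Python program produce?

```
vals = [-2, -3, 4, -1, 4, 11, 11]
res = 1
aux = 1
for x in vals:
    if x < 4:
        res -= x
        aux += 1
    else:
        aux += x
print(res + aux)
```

41

x=-2: <4, res = 1-(-2) = 3; aux=2
x=-3: <4, res = 3-(-3) = 6; aux=3
x=4: not <4; aux=7
x=-1: <4, res = 6-(-1) = 7; aux=8
x=4: not <4; aux=12
x=11: not <4; aux=23
x=11: not <4; aux=34
res+aux = 7+34 = 41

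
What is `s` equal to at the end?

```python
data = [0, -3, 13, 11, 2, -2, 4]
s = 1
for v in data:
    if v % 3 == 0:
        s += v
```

v=0: %3==0, s = 1+0 = 1
v=-3: %3==0, s = 1+(-3) = -2
v=13: not %3==0
v=11: not %3==0
v=2: not %3==0
v=-2: not %3==0
v=4: not %3==0

-2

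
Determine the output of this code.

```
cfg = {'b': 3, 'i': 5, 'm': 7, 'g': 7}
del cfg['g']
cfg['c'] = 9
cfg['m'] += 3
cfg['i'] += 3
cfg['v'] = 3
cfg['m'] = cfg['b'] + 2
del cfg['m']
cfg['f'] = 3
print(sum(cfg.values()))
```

26

del 'g' → {'b': 3, 'i': 5, 'm': 7}
cfg['c'] = 9 → {'b': 3, 'i': 5, 'm': 7, 'c': 9}
cfg['m'] = 7+3 = 10 → {'b': 3, 'i': 5, 'm': 10, 'c': 9}
cfg['i'] = 5+3 = 8 → {'b': 3, 'i': 8, 'm': 10, 'c': 9}
cfg['v'] = 3 → {'b': 3, 'i': 8, 'm': 10, 'c': 9, 'v': 3}
cfg['m'] = cfg['b']+2 = 5 → {'b': 3, 'i': 8, 'm': 5, 'c': 9, 'v': 3}
del 'm' → {'b': 3, 'i': 8, 'c': 9, 'v': 3}
cfg['f'] = 3 → {'b': 3, 'i': 8, 'c': 9, 'v': 3, 'f': 3}
sum of values = 26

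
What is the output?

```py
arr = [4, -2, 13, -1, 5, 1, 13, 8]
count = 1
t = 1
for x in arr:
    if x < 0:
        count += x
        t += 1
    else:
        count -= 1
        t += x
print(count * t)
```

-376

x=4: not <0, count = 1-1 = 0; t=5
x=-2: <0, count = 0+(-2) = -2; t=6
x=13: not <0, count = (-2)-1 = -3; t=19
x=-1: <0, count = (-3)+(-1) = -4; t=20
x=5: not <0, count = (-4)-1 = -5; t=25
x=1: not <0, count = (-5)-1 = -6; t=26
x=13: not <0, count = (-6)-1 = -7; t=39
x=8: not <0, count = (-7)-1 = -8; t=47
count*t = (-8)*47 = -376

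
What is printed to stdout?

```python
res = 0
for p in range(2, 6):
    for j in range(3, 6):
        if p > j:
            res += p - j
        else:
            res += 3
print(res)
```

p=2,j=3: not 2>3, res = 0+3 = 3
p=2,j=4: not 2>4, res = 3+3 = 6
p=2,j=5: not 2>5, res = 6+3 = 9
p=3,j=3: not 3>3, res = 9+3 = 12
p=3,j=4: not 3>4, res = 12+3 = 15
p=3,j=5: not 3>5, res = 15+3 = 18
p=4,j=3: 4>3, res = 18+1 = 19
p=4,j=4: not 4>4, res = 19+3 = 22
p=4,j=5: not 4>5, res = 22+3 = 25
p=5,j=3: 5>3, res = 25+2 = 27
p=5,j=4: 5>4, res = 27+1 = 28
p=5,j=5: not 5>5, res = 28+3 = 31

31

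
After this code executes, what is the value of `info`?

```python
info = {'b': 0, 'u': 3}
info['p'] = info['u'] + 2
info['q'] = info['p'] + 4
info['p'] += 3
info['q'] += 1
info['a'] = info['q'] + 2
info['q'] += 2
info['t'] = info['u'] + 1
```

{'b': 0, 'u': 3, 'p': 8, 'q': 12, 'a': 12, 't': 4}

info['p'] = info['u']+2 = 5 → {'b': 0, 'u': 3, 'p': 5}
info['q'] = info['p']+4 = 9 → {'b': 0, 'u': 3, 'p': 5, 'q': 9}
info['p'] = 5+3 = 8 → {'b': 0, 'u': 3, 'p': 8, 'q': 9}
info['q'] = 9+1 = 10 → {'b': 0, 'u': 3, 'p': 8, 'q': 10}
info['a'] = info['q']+2 = 12 → {'b': 0, 'u': 3, 'p': 8, 'q': 10, 'a': 12}
info['q'] = 10+2 = 12 → {'b': 0, 'u': 3, 'p': 8, 'q': 12, 'a': 12}
info['t'] = info['u']+1 = 4 → {'b': 0, 'u': 3, 'p': 8, 'q': 12, 'a': 12, 't': 4}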